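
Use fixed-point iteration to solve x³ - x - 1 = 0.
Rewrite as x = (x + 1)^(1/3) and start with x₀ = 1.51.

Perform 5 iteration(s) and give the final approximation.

Equation: x³ - x - 1 = 0
Fixed-point form: x = (x + 1)^(1/3)
x₀ = 1.51

x_1 = g(1.510000) = 1.359016
x_2 = g(1.359016) = 1.331201
x_3 = g(1.331201) = 1.325948
x_4 = g(1.325948) = 1.324952
x_5 = g(1.324952) = 1.324762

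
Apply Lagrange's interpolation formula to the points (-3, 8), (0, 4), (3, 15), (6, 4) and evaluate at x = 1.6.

Lagrange interpolation formula:
P(x) = Σ yᵢ × Lᵢ(x)
where Lᵢ(x) = Π_{j≠i} (x - xⱼ)/(xᵢ - xⱼ)

L_0(1.6) = (1.6 - 0)/(-3 - 0) × (1.6 - 3)/(-3 - 3) × (1.6 - 6)/(-3 - 6) = -0.060840
L_1(1.6) = (1.6 - (-3))/(0 - (-3)) × (1.6 - 3)/(0 - 3) × (1.6 - 6)/(0 - 6) = 0.524741
L_2(1.6) = (1.6 - (-3))/(3 - (-3)) × (1.6 - 0)/(3 - 0) × (1.6 - 6)/(3 - 6) = 0.599704
L_3(1.6) = (1.6 - (-3))/(6 - (-3)) × (1.6 - 0)/(6 - 0) × (1.6 - 3)/(6 - 3) = -0.063605

P(1.6) = 8×L_0(1.6) + 4×L_1(1.6) + 15×L_2(1.6) + 4×L_3(1.6)
P(1.6) = 10.353383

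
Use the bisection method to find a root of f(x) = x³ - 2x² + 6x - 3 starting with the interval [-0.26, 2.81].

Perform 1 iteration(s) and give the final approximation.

f(x) = x³ - 2x² + 6x - 3
Initial interval: [-0.26, 2.81]

Iteration 1:
  c_1 = (-0.260000 + 2.810000)/2 = 1.275000
  f(c_1) = f(1.275000) = 3.471422
  f(a) × f(c) < 0, new interval: [-0.260000, 1.275000]

After 1 iteration(s), the approximation is c_1 = 1.275000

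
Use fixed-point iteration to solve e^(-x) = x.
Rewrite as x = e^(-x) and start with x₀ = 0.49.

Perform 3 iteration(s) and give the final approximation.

Equation: e^(-x) = x
Fixed-point form: x = e^(-x)
x₀ = 0.49

x_1 = g(0.490000) = 0.612626
x_2 = g(0.612626) = 0.541926
x_3 = g(0.541926) = 0.581627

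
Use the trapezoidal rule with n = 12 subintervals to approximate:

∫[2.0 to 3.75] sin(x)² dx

f(x) = sin(x)²
a = 2.0, b = 3.75, n = 12
h = (b - a)/n = 0.145833

Trapezoidal rule: (h/2)[f(x₀) + 2f(x₁) + 2f(x₂) + ... + f(xₙ)]

x_0 = 2.0000, f(x_0) = 0.826822, coefficient = 1
x_1 = 2.1458, f(x_1) = 0.704210, coefficient = 2
x_2 = 2.2917, f(x_2) = 0.564349, coefficient = 2
x_3 = 2.4375, f(x_3) = 0.419052, coefficient = 2
x_4 = 2.5833, f(x_4) = 0.280593, coefficient = 2
x_5 = 2.7292, f(x_5) = 0.160667, coefficient = 2
x_6 = 2.8750, f(x_6) = 0.069404, coefficient = 2
x_7 = 3.0208, f(x_7) = 0.014512, coefficient = 2
x_8 = 3.1667, f(x_8) = 0.000629, coefficient = 2
x_9 = 3.3125, f(x_9) = 0.028926, coefficient = 2
x_10 = 3.4583, f(x_10) = 0.097014, coefficient = 2
x_11 = 3.6042, f(x_11) = 0.199142, coefficient = 2
x_12 = 3.7500, f(x_12) = 0.326682, coefficient = 1

I ≈ (0.145833/2) × 6.230500 = 0.454307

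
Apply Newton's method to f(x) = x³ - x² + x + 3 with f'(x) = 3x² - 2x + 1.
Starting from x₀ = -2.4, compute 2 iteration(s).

f(x) = x³ - x² + x + 3
f'(x) = 3x² - 2x + 1
x₀ = -2.4

Newton-Raphson formula: x_{n+1} = x_n - f(x_n)/f'(x_n)

Iteration 1:
  f(-2.400000) = -18.984000
  f'(-2.400000) = 23.080000
  x_1 = -2.400000 - (-18.984000)/23.080000 = -1.577470
Iteration 2:
  f(-1.577470) = -4.991272
  f'(-1.577470) = 11.620171
  x_2 = -1.577470 - (-4.991272)/11.620171 = -1.147934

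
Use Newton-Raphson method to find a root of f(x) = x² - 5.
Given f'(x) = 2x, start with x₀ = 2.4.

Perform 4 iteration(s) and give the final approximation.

f(x) = x² - 5
f'(x) = 2x
x₀ = 2.4

Newton-Raphson formula: x_{n+1} = x_n - f(x_n)/f'(x_n)

Iteration 1:
  f(2.400000) = 0.760000
  f'(2.400000) = 4.800000
  x_1 = 2.400000 - 0.760000/4.800000 = 2.241667
Iteration 2:
  f(2.241667) = 0.025069
  f'(2.241667) = 4.483333
  x_2 = 2.241667 - 0.025069/4.483333 = 2.236075
Iteration 3:
  f(2.236075) = 0.000031
  f'(2.236075) = 4.472150
  x_3 = 2.236075 - 0.000031/4.472150 = 2.236068
Iteration 4:
  f(2.236068) = 0.000000
  f'(2.236068) = 4.472136
  x_4 = 2.236068 - 0.000000/4.472136 = 2.236068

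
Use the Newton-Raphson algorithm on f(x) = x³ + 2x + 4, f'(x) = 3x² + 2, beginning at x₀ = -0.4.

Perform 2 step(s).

f(x) = x³ + 2x + 4
f'(x) = 3x² + 2
x₀ = -0.4

Newton-Raphson formula: x_{n+1} = x_n - f(x_n)/f'(x_n)

Iteration 1:
  f(-0.400000) = 3.136000
  f'(-0.400000) = 2.480000
  x_1 = -0.400000 - 3.136000/2.480000 = -1.664516
Iteration 2:
  f(-1.664516) = -3.940764
  f'(-1.664516) = 10.311842
  x_2 = -1.664516 - (-3.940764)/10.311842 = -1.282357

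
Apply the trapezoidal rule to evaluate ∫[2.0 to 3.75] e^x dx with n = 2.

f(x) = e^x
a = 2.0, b = 3.75, n = 2
h = (b - a)/n = 0.875000

Trapezoidal rule: (h/2)[f(x₀) + 2f(x₁) + 2f(x₂) + ... + f(xₙ)]

x_0 = 2.0000, f(x_0) = 7.389056, coefficient = 1
x_1 = 2.8750, f(x_1) = 17.725424, coefficient = 2
x_2 = 3.7500, f(x_2) = 42.521082, coefficient = 1

I ≈ (0.875000/2) × 85.360986 = 37.345432
Exact value: 35.132026
Error: 2.213406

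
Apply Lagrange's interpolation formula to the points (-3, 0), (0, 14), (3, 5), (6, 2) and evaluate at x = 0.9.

Lagrange interpolation formula:
P(x) = Σ yᵢ × Lᵢ(x)
where Lᵢ(x) = Π_{j≠i} (x - xⱼ)/(xᵢ - xⱼ)

L_0(0.9) = (0.9 - 0)/(-3 - 0) × (0.9 - 3)/(-3 - 3) × (0.9 - 6)/(-3 - 6) = -0.059500
L_1(0.9) = (0.9 - (-3))/(0 - (-3)) × (0.9 - 3)/(0 - 3) × (0.9 - 6)/(0 - 6) = 0.773500
L_2(0.9) = (0.9 - (-3))/(3 - (-3)) × (0.9 - 0)/(3 - 0) × (0.9 - 6)/(3 - 6) = 0.331500
L_3(0.9) = (0.9 - (-3))/(6 - (-3)) × (0.9 - 0)/(6 - 0) × (0.9 - 3)/(6 - 3) = -0.045500

P(0.9) = 0×L_0(0.9) + 14×L_1(0.9) + 5×L_2(0.9) + 2×L_3(0.9)
P(0.9) = 12.395500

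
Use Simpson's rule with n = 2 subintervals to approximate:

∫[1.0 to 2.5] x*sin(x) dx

f(x) = x*sin(x)
a = 1.0, b = 2.5, n = 2
h = (b - a)/n = 0.750000

Simpson's rule: (h/3)[f(x₀) + 4f(x₁) + 2f(x₂) + ... + f(xₙ)]

x_0 = 1.0000, f(x_0) = 0.841471, coefficient = 1
x_1 = 1.7500, f(x_1) = 1.721975, coefficient = 4
x_2 = 2.5000, f(x_2) = 1.496180, coefficient = 1

I ≈ (0.750000/3) × 9.225553 = 2.306388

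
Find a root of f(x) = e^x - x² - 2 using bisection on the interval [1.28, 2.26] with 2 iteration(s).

f(x) = e^x - x² - 2
Initial interval: [1.28, 2.26]

Iteration 1:
  c_1 = (1.280000 + 2.260000)/2 = 1.770000
  f(c_1) = f(1.770000) = 0.737953
  f(a) × f(c) < 0, new interval: [1.280000, 1.770000]
Iteration 2:
  c_2 = (1.280000 + 1.770000)/2 = 1.525000
  f(c_2) = f(1.525000) = 0.269519
  f(a) × f(c) < 0, new interval: [1.280000, 1.525000]

After 2 iteration(s), the approximation is c_2 = 1.525000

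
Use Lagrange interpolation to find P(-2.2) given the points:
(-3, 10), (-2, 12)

Lagrange interpolation formula:
P(x) = Σ yᵢ × Lᵢ(x)
where Lᵢ(x) = Π_{j≠i} (x - xⱼ)/(xᵢ - xⱼ)

L_0(-2.2) = (-2.2 - (-2))/(-3 - (-2)) = 0.200000
L_1(-2.2) = (-2.2 - (-3))/(-2 - (-3)) = 0.800000

P(-2.2) = 10×L_0(-2.2) + 12×L_1(-2.2)
P(-2.2) = 11.600000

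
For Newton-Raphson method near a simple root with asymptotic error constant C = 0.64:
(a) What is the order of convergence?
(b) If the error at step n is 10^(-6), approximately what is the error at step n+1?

(a) Newton-Raphson has quadratic (order 2) convergence near simple roots.
    This means |e_{n+1}| ≈ C|e_n|².

(b) With |e_n| = 10^(-6) and C = 0.64:
    |e_{n+1}| ≈ 0.64 × (10^(-6))² = 0.64 × 10^(-12)

(a) 2 (quadratic); (b) |e_{n+1}| ≈ 6.400e-13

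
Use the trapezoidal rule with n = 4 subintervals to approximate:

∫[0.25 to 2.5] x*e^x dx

f(x) = x*e^x
a = 0.25, b = 2.5, n = 4
h = (b - a)/n = 0.562500

Trapezoidal rule: (h/2)[f(x₀) + 2f(x₁) + 2f(x₂) + ... + f(xₙ)]

x_0 = 0.2500, f(x_0) = 0.321006, coefficient = 1
x_1 = 0.8125, f(x_1) = 1.830997, coefficient = 2
x_2 = 1.3750, f(x_2) = 5.438230, coefficient = 2
x_3 = 1.9375, f(x_3) = 13.448916, coefficient = 2
x_4 = 2.5000, f(x_4) = 30.456235, coefficient = 1

I ≈ (0.562500/2) × 72.213528 = 20.310055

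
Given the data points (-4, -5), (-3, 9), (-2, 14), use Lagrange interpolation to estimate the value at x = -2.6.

Lagrange interpolation formula:
P(x) = Σ yᵢ × Lᵢ(x)
where Lᵢ(x) = Π_{j≠i} (x - xⱼ)/(xᵢ - xⱼ)

L_0(-2.6) = (-2.6 - (-3))/(-4 - (-3)) × (-2.6 - (-2))/(-4 - (-2)) = -0.120000
L_1(-2.6) = (-2.6 - (-4))/(-3 - (-4)) × (-2.6 - (-2))/(-3 - (-2)) = 0.840000
L_2(-2.6) = (-2.6 - (-4))/(-2 - (-4)) × (-2.6 - (-3))/(-2 - (-3)) = 0.280000

P(-2.6) = (-5)×L_0(-2.6) + 9×L_1(-2.6) + 14×L_2(-2.6)
P(-2.6) = 12.080000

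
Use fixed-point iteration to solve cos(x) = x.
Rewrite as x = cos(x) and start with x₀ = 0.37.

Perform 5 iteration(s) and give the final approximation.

Equation: cos(x) = x
Fixed-point form: x = cos(x)
x₀ = 0.37

x_1 = g(0.370000) = 0.932327
x_2 = g(0.932327) = 0.595967
x_3 = g(0.595967) = 0.827606
x_4 = g(0.827606) = 0.676640
x_5 = g(0.676640) = 0.779681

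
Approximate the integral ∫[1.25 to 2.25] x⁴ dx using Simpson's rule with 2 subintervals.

f(x) = x⁴
a = 1.25, b = 2.25, n = 2
h = (b - a)/n = 0.500000

Simpson's rule: (h/3)[f(x₀) + 4f(x₁) + 2f(x₂) + ... + f(xₙ)]

x_0 = 1.2500, f(x_0) = 2.441406, coefficient = 1
x_1 = 1.7500, f(x_1) = 9.378906, coefficient = 4
x_2 = 2.2500, f(x_2) = 25.628906, coefficient = 1

I ≈ (0.500000/3) × 65.585938 = 10.930990
Exact value: 10.922656
Error: 0.008333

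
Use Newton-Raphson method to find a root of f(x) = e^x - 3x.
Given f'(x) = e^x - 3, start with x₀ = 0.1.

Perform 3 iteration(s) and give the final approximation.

f(x) = e^x - 3x
f'(x) = e^x - 3
x₀ = 0.1

Newton-Raphson formula: x_{n+1} = x_n - f(x_n)/f'(x_n)

Iteration 1:
  f(0.100000) = 0.805171
  f'(0.100000) = -1.894829
  x_1 = 0.100000 - 0.805171/(-1.894829) = 0.524931
Iteration 2:
  f(0.524931) = 0.115550
  f'(0.524931) = -1.309658
  x_2 = 0.524931 - 0.115550/(-1.309658) = 0.613160
Iteration 3:
  f(0.613160) = 0.006777
  f'(0.613160) = -1.153745
  x_3 = 0.613160 - 0.006777/(-1.153745) = 0.619033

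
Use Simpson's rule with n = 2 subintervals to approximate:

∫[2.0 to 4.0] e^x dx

f(x) = e^x
a = 2.0, b = 4.0, n = 2
h = (b - a)/n = 1.000000

Simpson's rule: (h/3)[f(x₀) + 4f(x₁) + 2f(x₂) + ... + f(xₙ)]

x_0 = 2.0000, f(x_0) = 7.389056, coefficient = 1
x_1 = 3.0000, f(x_1) = 20.085537, coefficient = 4
x_2 = 4.0000, f(x_2) = 54.598150, coefficient = 1

I ≈ (1.000000/3) × 142.329354 = 47.443118
Exact value: 47.209094
Error: 0.234024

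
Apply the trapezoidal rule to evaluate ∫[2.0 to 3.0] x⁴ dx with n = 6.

f(x) = x⁴
a = 2.0, b = 3.0, n = 6
h = (b - a)/n = 0.166667

Trapezoidal rule: (h/2)[f(x₀) + 2f(x₁) + 2f(x₂) + ... + f(xₙ)]

x_0 = 2.0000, f(x_0) = 16.000000, coefficient = 1
x_1 = 2.1667, f(x_1) = 22.037809, coefficient = 2
x_2 = 2.3333, f(x_2) = 29.641975, coefficient = 2
x_3 = 2.5000, f(x_3) = 39.062500, coefficient = 2
x_4 = 2.6667, f(x_4) = 50.567901, coefficient = 2
x_5 = 2.8333, f(x_5) = 64.445216, coefficient = 2
x_6 = 3.0000, f(x_6) = 81.000000, coefficient = 1

I ≈ (0.166667/2) × 508.510802 = 42.375900
Exact value: 42.200000
Error: 0.175900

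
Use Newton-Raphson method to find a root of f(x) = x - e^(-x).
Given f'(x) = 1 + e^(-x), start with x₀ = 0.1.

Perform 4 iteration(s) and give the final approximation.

f(x) = x - e^(-x)
f'(x) = 1 + e^(-x)
x₀ = 0.1

Newton-Raphson formula: x_{n+1} = x_n - f(x_n)/f'(x_n)

Iteration 1:
  f(0.100000) = -0.804837
  f'(0.100000) = 1.904837
  x_1 = 0.100000 - (-0.804837)/1.904837 = 0.522523
Iteration 2:
  f(0.522523) = -0.070500
  f'(0.522523) = 1.593023
  x_2 = 0.522523 - (-0.070500)/1.593023 = 0.566778
Iteration 3:
  f(0.566778) = -0.000572
  f'(0.566778) = 1.567350
  x_3 = 0.566778 - (-0.000572)/1.567350 = 0.567143
Iteration 4:
  f(0.567143) = 0.000000
  f'(0.567143) = 1.567143
  x_4 = 0.567143 - 0.000000/1.567143 = 0.567143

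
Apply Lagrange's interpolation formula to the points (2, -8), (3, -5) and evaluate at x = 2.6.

Lagrange interpolation formula:
P(x) = Σ yᵢ × Lᵢ(x)
where Lᵢ(x) = Π_{j≠i} (x - xⱼ)/(xᵢ - xⱼ)

L_0(2.6) = (2.6 - 3)/(2 - 3) = 0.400000
L_1(2.6) = (2.6 - 2)/(3 - 2) = 0.600000

P(2.6) = (-8)×L_0(2.6) + (-5)×L_1(2.6)
P(2.6) = -6.200000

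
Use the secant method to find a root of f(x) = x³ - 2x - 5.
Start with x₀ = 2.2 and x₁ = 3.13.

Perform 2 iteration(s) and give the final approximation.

f(x) = x³ - 2x - 5
x₀ = 2.2, x₁ = 3.13

Secant formula: x_{n+1} = x_n - f(x_n)(x_n - x_{n-1})/(f(x_n) - f(x_{n-1}))

Iteration 1:
  f(2.200000) = 1.248000
  f(3.130000) = 19.404297
  x_2 = 3.130000 - 19.404297×(3.130000 - 2.200000)/(19.404297 - 1.248000)
       = 2.136075
Iteration 2:
  f(3.130000) = 19.404297
  f(2.136075) = 0.474369
  x_3 = 2.136075 - 0.474369×(2.136075 - 3.130000)/(0.474369 - 19.404297)
       = 2.111168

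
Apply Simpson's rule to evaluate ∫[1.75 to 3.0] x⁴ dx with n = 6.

f(x) = x⁴
a = 1.75, b = 3.0, n = 6
h = (b - a)/n = 0.208333

Simpson's rule: (h/3)[f(x₀) + 4f(x₁) + 2f(x₂) + ... + f(xₙ)]

x_0 = 1.7500, f(x_0) = 9.378906, coefficient = 1
x_1 = 1.9583, f(x_1) = 14.707758, coefficient = 4
x_2 = 2.1667, f(x_2) = 22.037809, coefficient = 2
x_3 = 2.3750, f(x_3) = 31.816650, coefficient = 4
x_4 = 2.5833, f(x_4) = 44.537085, coefficient = 2
x_5 = 2.7917, f(x_5) = 60.737127, coefficient = 4
x_6 = 3.0000, f(x_6) = 81.000000, coefficient = 1

I ≈ (0.208333/3) × 652.574834 = 45.317697
Exact value: 45.317383
Error: 0.000314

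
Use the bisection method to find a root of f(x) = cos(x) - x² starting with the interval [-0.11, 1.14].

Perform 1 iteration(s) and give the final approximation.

f(x) = cos(x) - x²
Initial interval: [-0.11, 1.14]

Iteration 1:
  c_1 = (-0.110000 + 1.140000)/2 = 0.515000
  f(c_1) = f(0.515000) = 0.605068
  f(a) × f(c) ≥ 0, new interval: [0.515000, 1.140000]

After 1 iteration(s), the approximation is c_1 = 0.515000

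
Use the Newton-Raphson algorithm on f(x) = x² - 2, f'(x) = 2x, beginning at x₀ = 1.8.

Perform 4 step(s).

f(x) = x² - 2
f'(x) = 2x
x₀ = 1.8

Newton-Raphson formula: x_{n+1} = x_n - f(x_n)/f'(x_n)

Iteration 1:
  f(1.800000) = 1.240000
  f'(1.800000) = 3.600000
  x_1 = 1.800000 - 1.240000/3.600000 = 1.455556
Iteration 2:
  f(1.455556) = 0.118642
  f'(1.455556) = 2.911111
  x_2 = 1.455556 - 0.118642/2.911111 = 1.414801
Iteration 3:
  f(1.414801) = 0.001661
  f'(1.414801) = 2.829601
  x_3 = 1.414801 - 0.001661/2.829601 = 1.414214
Iteration 4:
  f(1.414214) = 0.000000
  f'(1.414214) = 2.828427
  x_4 = 1.414214 - 0.000000/2.828427 = 1.414214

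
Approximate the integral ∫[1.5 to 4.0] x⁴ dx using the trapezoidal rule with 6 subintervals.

f(x) = x⁴
a = 1.5, b = 4.0, n = 6
h = (b - a)/n = 0.416667

Trapezoidal rule: (h/2)[f(x₀) + 2f(x₁) + 2f(x₂) + ... + f(xₙ)]

x_0 = 1.5000, f(x_0) = 5.062500, coefficient = 1
x_1 = 1.9167, f(x_1) = 13.495419, coefficient = 2
x_2 = 2.3333, f(x_2) = 29.641975, coefficient = 2
x_3 = 2.7500, f(x_3) = 57.191406, coefficient = 2
x_4 = 3.1667, f(x_4) = 100.556327, coefficient = 2
x_5 = 3.5833, f(x_5) = 164.872733, coefficient = 2
x_6 = 4.0000, f(x_6) = 256.000000, coefficient = 1

I ≈ (0.416667/2) × 992.578221 = 206.787129
Exact value: 203.281250
Error: 3.505879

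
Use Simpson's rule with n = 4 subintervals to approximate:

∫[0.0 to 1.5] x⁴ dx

f(x) = x⁴
a = 0.0, b = 1.5, n = 4
h = (b - a)/n = 0.375000

Simpson's rule: (h/3)[f(x₀) + 4f(x₁) + 2f(x₂) + ... + f(xₙ)]

x_0 = 0.0000, f(x_0) = 0.000000, coefficient = 1
x_1 = 0.3750, f(x_1) = 0.019775, coefficient = 4
x_2 = 0.7500, f(x_2) = 0.316406, coefficient = 2
x_3 = 1.1250, f(x_3) = 1.601807, coefficient = 4
x_4 = 1.5000, f(x_4) = 5.062500, coefficient = 1

I ≈ (0.375000/3) × 12.181641 = 1.522705
Exact value: 1.518750
Error: 0.003955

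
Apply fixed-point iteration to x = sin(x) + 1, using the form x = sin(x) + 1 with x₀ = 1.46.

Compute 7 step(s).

Equation: x = sin(x) + 1
Fixed-point form: x = sin(x) + 1
x₀ = 1.46

x_1 = g(1.460000) = 1.993868
x_2 = g(1.993868) = 1.911832
x_3 = g(1.911832) = 1.942409
x_4 = g(1.942409) = 1.931743
x_5 = g(1.931743) = 1.935563
x_6 = g(1.935563) = 1.934207
x_7 = g(1.934207) = 1.934690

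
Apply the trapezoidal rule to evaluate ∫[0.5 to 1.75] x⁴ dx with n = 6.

f(x) = x⁴
a = 0.5, b = 1.75, n = 6
h = (b - a)/n = 0.208333

Trapezoidal rule: (h/2)[f(x₀) + 2f(x₁) + 2f(x₂) + ... + f(xₙ)]

x_0 = 0.5000, f(x_0) = 0.062500, coefficient = 1
x_1 = 0.7083, f(x_1) = 0.251739, coefficient = 2
x_2 = 0.9167, f(x_2) = 0.706067, coefficient = 2
x_3 = 1.1250, f(x_3) = 1.601807, coefficient = 2
x_4 = 1.3333, f(x_4) = 3.160494, coefficient = 2
x_5 = 1.5417, f(x_5) = 5.648875, coefficient = 2
x_6 = 1.7500, f(x_6) = 9.378906, coefficient = 1

I ≈ (0.208333/2) × 32.179368 = 3.352018
Exact value: 3.276367
Error: 0.075650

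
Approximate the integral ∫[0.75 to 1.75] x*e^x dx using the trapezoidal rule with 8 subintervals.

f(x) = x*e^x
a = 0.75, b = 1.75, n = 8
h = (b - a)/n = 0.125000

Trapezoidal rule: (h/2)[f(x₀) + 2f(x₁) + 2f(x₂) + ... + f(xₙ)]

x_0 = 0.7500, f(x_0) = 1.587750, coefficient = 1
x_1 = 0.8750, f(x_1) = 2.099016, coefficient = 2
x_2 = 1.0000, f(x_2) = 2.718282, coefficient = 2
x_3 = 1.1250, f(x_3) = 3.465244, coefficient = 2
x_4 = 1.2500, f(x_4) = 4.362929, coefficient = 2
x_5 = 1.3750, f(x_5) = 5.438230, coefficient = 2
x_6 = 1.5000, f(x_6) = 6.722534, coefficient = 2
x_7 = 1.6250, f(x_7) = 8.252431, coefficient = 2
x_8 = 1.7500, f(x_8) = 10.070555, coefficient = 1

I ≈ (0.125000/2) × 77.775635 = 4.860977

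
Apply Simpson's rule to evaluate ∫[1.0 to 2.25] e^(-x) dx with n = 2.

f(x) = e^(-x)
a = 1.0, b = 2.25, n = 2
h = (b - a)/n = 0.625000

Simpson's rule: (h/3)[f(x₀) + 4f(x₁) + 2f(x₂) + ... + f(xₙ)]

x_0 = 1.0000, f(x_0) = 0.367879, coefficient = 1
x_1 = 1.6250, f(x_1) = 0.196912, coefficient = 4
x_2 = 2.2500, f(x_2) = 0.105399, coefficient = 1

I ≈ (0.625000/3) × 1.260925 = 0.262693
Exact value: 0.262480
Error: 0.000213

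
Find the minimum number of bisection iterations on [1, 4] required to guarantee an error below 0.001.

We need (b-a)/2^n ≤ 0.001
(4 - 1)/2^n ≤ 0.001
3/2^n ≤ 0.001
2^n ≥ 3000
n ≥ log₂(3000) = 11.55
n ≥ 12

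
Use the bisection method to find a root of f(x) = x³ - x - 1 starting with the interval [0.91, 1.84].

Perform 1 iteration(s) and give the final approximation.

f(x) = x³ - x - 1
Initial interval: [0.91, 1.84]

Iteration 1:
  c_1 = (0.910000 + 1.840000)/2 = 1.375000
  f(c_1) = f(1.375000) = 0.224609
  f(a) × f(c) < 0, new interval: [0.910000, 1.375000]

After 1 iteration(s), the approximation is c_1 = 1.375000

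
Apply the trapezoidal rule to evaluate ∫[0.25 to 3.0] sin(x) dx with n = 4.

f(x) = sin(x)
a = 0.25, b = 3.0, n = 4
h = (b - a)/n = 0.687500

Trapezoidal rule: (h/2)[f(x₀) + 2f(x₁) + 2f(x₂) + ... + f(xₙ)]

x_0 = 0.2500, f(x_0) = 0.247404, coefficient = 1
x_1 = 0.9375, f(x_1) = 0.806081, coefficient = 2
x_2 = 1.6250, f(x_2) = 0.998531, coefficient = 2
x_3 = 2.3125, f(x_3) = 0.737319, coefficient = 2
x_4 = 3.0000, f(x_4) = 0.141120, coefficient = 1

I ≈ (0.687500/2) × 5.472386 = 1.881133
Exact value: 1.958905
Error: 0.077772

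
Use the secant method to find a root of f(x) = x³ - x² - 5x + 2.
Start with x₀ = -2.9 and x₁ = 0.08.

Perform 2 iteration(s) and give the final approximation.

f(x) = x³ - x² - 5x + 2
x₀ = -2.9, x₁ = 0.08

Secant formula: x_{n+1} = x_n - f(x_n)(x_n - x_{n-1})/(f(x_n) - f(x_{n-1}))

Iteration 1:
  f(-2.900000) = -16.299000
  f(0.080000) = 1.594112
  x_2 = 0.080000 - 1.594112×(0.080000 - (-2.900000))/(1.594112 - (-16.299000))
       = -0.185491
Iteration 2:
  f(0.080000) = 1.594112
  f(-0.185491) = 2.886664
  x_3 = -0.185491 - 2.886664×(-0.185491 - 0.080000)/(2.886664 - 1.594112)
       = 0.407431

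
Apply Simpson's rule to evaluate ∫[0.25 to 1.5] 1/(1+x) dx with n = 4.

f(x) = 1/(1+x)
a = 0.25, b = 1.5, n = 4
h = (b - a)/n = 0.312500

Simpson's rule: (h/3)[f(x₀) + 4f(x₁) + 2f(x₂) + ... + f(xₙ)]

x_0 = 0.2500, f(x_0) = 0.800000, coefficient = 1
x_1 = 0.5625, f(x_1) = 0.640000, coefficient = 4
x_2 = 0.8750, f(x_2) = 0.533333, coefficient = 2
x_3 = 1.1875, f(x_3) = 0.457143, coefficient = 4
x_4 = 1.5000, f(x_4) = 0.400000, coefficient = 1

I ≈ (0.312500/3) × 6.655238 = 0.693254
Exact value: 0.693147
Error: 0.000107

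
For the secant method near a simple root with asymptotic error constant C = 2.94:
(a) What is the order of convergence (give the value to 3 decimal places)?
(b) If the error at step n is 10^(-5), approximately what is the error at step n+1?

(a) Secant method has superlinear convergence with order φ = (1+√5)/2 ≈ 1.618.
    This means |e_{n+1}| ≈ C|e_n|^1.618.

(b) With |e_n| = 10^(-5) and C = 2.94:
    |e_{n+1}| ≈ 2.94 × (10^(-5))^1.618 = 2.94 × 10^(-8.09)

(a) ≈ 1.618 (golden ratio); (b) |e_{n+1}| ≈ 2.389e-08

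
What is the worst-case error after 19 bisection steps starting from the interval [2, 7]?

Bisection error bound: |error| ≤ (b-a)/2^n
|error| ≤ (7 - 2)/2^19 = 5/2^19
|error| ≤ 0.0000095367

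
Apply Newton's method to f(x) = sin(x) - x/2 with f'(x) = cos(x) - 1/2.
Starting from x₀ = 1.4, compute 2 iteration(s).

f(x) = sin(x) - x/2
f'(x) = cos(x) - 1/2
x₀ = 1.4

Newton-Raphson formula: x_{n+1} = x_n - f(x_n)/f'(x_n)

Iteration 1:
  f(1.400000) = 0.285450
  f'(1.400000) = -0.330033
  x_1 = 1.400000 - 0.285450/(-0.330033) = 2.264913
Iteration 2:
  f(2.264913) = -0.363838
  f'(2.264913) = -1.139707
  x_2 = 2.264913 - (-0.363838)/(-1.139707) = 1.945675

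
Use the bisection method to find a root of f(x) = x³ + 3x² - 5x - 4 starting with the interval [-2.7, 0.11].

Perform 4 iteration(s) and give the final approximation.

f(x) = x³ + 3x² - 5x - 4
Initial interval: [-2.7, 0.11]

Iteration 1:
  c_1 = (-2.700000 + 0.110000)/2 = -1.295000
  f(c_1) = f(-1.295000) = 5.334328
  f(a) × f(c) ≥ 0, new interval: [-1.295000, 0.110000]
Iteration 2:
  c_2 = (-1.295000 + 0.110000)/2 = -0.592500
  f(c_2) = f(-0.592500) = -0.192332
  f(a) × f(c) < 0, new interval: [-1.295000, -0.592500]
Iteration 3:
  c_3 = (-1.295000 + (-0.592500))/2 = -0.943750
  f(c_3) = f(-0.943750) = 2.550178
  f(a) × f(c) ≥ 0, new interval: [-0.943750, -0.592500]
Iteration 4:
  c_4 = (-0.943750 + (-0.592500))/2 = -0.768125
  f(c_4) = f(-0.768125) = 1.157467
  f(a) × f(c) ≥ 0, new interval: [-0.768125, -0.592500]

After 4 iteration(s), the approximation is c_4 = -0.768125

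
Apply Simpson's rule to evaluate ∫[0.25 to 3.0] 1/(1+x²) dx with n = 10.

f(x) = 1/(1+x²)
a = 0.25, b = 3.0, n = 10
h = (b - a)/n = 0.275000

Simpson's rule: (h/3)[f(x₀) + 4f(x₁) + 2f(x₂) + ... + f(xₙ)]

x_0 = 0.2500, f(x_0) = 0.941176, coefficient = 1
x_1 = 0.5250, f(x_1) = 0.783929, coefficient = 4
x_2 = 0.8000, f(x_2) = 0.609756, coefficient = 2
x_3 = 1.0750, f(x_3) = 0.463903, coefficient = 4
x_4 = 1.3500, f(x_4) = 0.354296, coefficient = 2
x_5 = 1.6250, f(x_5) = 0.274678, coefficient = 4
x_6 = 1.9000, f(x_6) = 0.216920, coefficient = 2
x_7 = 2.1750, f(x_7) = 0.174501, coefficient = 4
x_8 = 2.4500, f(x_8) = 0.142806, coefficient = 2
x_9 = 2.7250, f(x_9) = 0.118686, coefficient = 4
x_10 = 3.0000, f(x_10) = 0.100000, coefficient = 1

I ≈ (0.275000/3) × 10.951519 = 1.003889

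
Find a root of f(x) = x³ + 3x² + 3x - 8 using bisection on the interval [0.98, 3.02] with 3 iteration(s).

f(x) = x³ + 3x² + 3x - 8
Initial interval: [0.98, 3.02]

Iteration 1:
  c_1 = (0.980000 + 3.020000)/2 = 2.000000
  f(c_1) = f(2.000000) = 18.000000
  f(a) × f(c) < 0, new interval: [0.980000, 2.000000]
Iteration 2:
  c_2 = (0.980000 + 2.000000)/2 = 1.490000
  f(c_2) = f(1.490000) = 6.438249
  f(a) × f(c) < 0, new interval: [0.980000, 1.490000]
Iteration 3:
  c_3 = (0.980000 + 1.490000)/2 = 1.235000
  f(c_3) = f(1.235000) = 2.164328
  f(a) × f(c) < 0, new interval: [0.980000, 1.235000]

After 3 iteration(s), the approximation is c_3 = 1.235000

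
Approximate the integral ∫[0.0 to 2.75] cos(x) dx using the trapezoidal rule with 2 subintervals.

f(x) = cos(x)
a = 0.0, b = 2.75, n = 2
h = (b - a)/n = 1.375000

Trapezoidal rule: (h/2)[f(x₀) + 2f(x₁) + 2f(x₂) + ... + f(xₙ)]

x_0 = 0.0000, f(x_0) = 1.000000, coefficient = 1
x_1 = 1.3750, f(x_1) = 0.194548, coefficient = 2
x_2 = 2.7500, f(x_2) = -0.924302, coefficient = 1

I ≈ (1.375000/2) × 0.464793 = 0.319545
Exact value: 0.381661
Error: 0.062116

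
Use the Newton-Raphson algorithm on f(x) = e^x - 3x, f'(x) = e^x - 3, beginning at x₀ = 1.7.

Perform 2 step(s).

f(x) = e^x - 3x
f'(x) = e^x - 3
x₀ = 1.7

Newton-Raphson formula: x_{n+1} = x_n - f(x_n)/f'(x_n)

Iteration 1:
  f(1.700000) = 0.373947
  f'(1.700000) = 2.473947
  x_1 = 1.700000 - 0.373947/2.473947 = 1.548846
Iteration 2:
  f(1.548846) = 0.059498
  f'(1.548846) = 1.706036
  x_2 = 1.548846 - 0.059498/1.706036 = 1.513971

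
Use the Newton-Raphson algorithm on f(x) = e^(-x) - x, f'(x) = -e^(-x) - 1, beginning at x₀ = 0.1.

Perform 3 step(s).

f(x) = e^(-x) - x
f'(x) = -e^(-x) - 1
x₀ = 0.1

Newton-Raphson formula: x_{n+1} = x_n - f(x_n)/f'(x_n)

Iteration 1:
  f(0.100000) = 0.804837
  f'(0.100000) = -1.904837
  x_1 = 0.100000 - 0.804837/(-1.904837) = 0.522523
Iteration 2:
  f(0.522523) = 0.070500
  f'(0.522523) = -1.593023
  x_2 = 0.522523 - 0.070500/(-1.593023) = 0.566778
Iteration 3:
  f(0.566778) = 0.000572
  f'(0.566778) = -1.567350
  x_3 = 0.566778 - 0.000572/(-1.567350) = 0.567143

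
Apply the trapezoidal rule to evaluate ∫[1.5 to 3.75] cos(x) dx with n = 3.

f(x) = cos(x)
a = 1.5, b = 3.75, n = 3
h = (b - a)/n = 0.750000

Trapezoidal rule: (h/2)[f(x₀) + 2f(x₁) + 2f(x₂) + ... + f(xₙ)]

x_0 = 1.5000, f(x_0) = 0.070737, coefficient = 1
x_1 = 2.2500, f(x_1) = -0.628174, coefficient = 2
x_2 = 3.0000, f(x_2) = -0.989992, coefficient = 2
x_3 = 3.7500, f(x_3) = -0.820559, coefficient = 1

I ≈ (0.750000/2) × -3.986154 = -1.494808
Exact value: -1.569056
Error: 0.074248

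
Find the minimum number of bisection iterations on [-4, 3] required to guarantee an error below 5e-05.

We need (b-a)/2^n ≤ 5e-05
(3 - (-4))/2^n ≤ 5e-05
7/2^n ≤ 5e-05
2^n ≥ 140000
n ≥ log₂(140000) = 17.10
n ≥ 18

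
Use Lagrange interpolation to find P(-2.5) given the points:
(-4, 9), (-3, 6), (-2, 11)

Lagrange interpolation formula:
P(x) = Σ yᵢ × Lᵢ(x)
where Lᵢ(x) = Π_{j≠i} (x - xⱼ)/(xᵢ - xⱼ)

L_0(-2.5) = (-2.5 - (-3))/(-4 - (-3)) × (-2.5 - (-2))/(-4 - (-2)) = -0.125000
L_1(-2.5) = (-2.5 - (-4))/(-3 - (-4)) × (-2.5 - (-2))/(-3 - (-2)) = 0.750000
L_2(-2.5) = (-2.5 - (-4))/(-2 - (-4)) × (-2.5 - (-3))/(-2 - (-3)) = 0.375000

P(-2.5) = 9×L_0(-2.5) + 6×L_1(-2.5) + 11×L_2(-2.5)
P(-2.5) = 7.500000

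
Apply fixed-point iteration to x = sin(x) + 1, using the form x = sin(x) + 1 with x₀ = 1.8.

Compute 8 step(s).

Equation: x = sin(x) + 1
Fixed-point form: x = sin(x) + 1
x₀ = 1.8

x_1 = g(1.800000) = 1.973848
x_2 = g(1.973848) = 1.919868
x_3 = g(1.919868) = 1.939690
x_4 = g(1.939690) = 1.932727
x_5 = g(1.932727) = 1.935215
x_6 = g(1.935215) = 1.934331
x_7 = g(1.934331) = 1.934646
x_8 = g(1.934646) = 1.934534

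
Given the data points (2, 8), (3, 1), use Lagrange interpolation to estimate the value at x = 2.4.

Lagrange interpolation formula:
P(x) = Σ yᵢ × Lᵢ(x)
where Lᵢ(x) = Π_{j≠i} (x - xⱼ)/(xᵢ - xⱼ)

L_0(2.4) = (2.4 - 3)/(2 - 3) = 0.600000
L_1(2.4) = (2.4 - 2)/(3 - 2) = 0.400000

P(2.4) = 8×L_0(2.4) + 1×L_1(2.4)
P(2.4) = 5.200000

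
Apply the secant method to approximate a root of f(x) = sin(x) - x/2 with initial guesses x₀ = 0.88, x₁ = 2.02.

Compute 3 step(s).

f(x) = sin(x) - x/2
x₀ = 0.88, x₁ = 2.02

Secant formula: x_{n+1} = x_n - f(x_n)(x_n - x_{n-1})/(f(x_n) - f(x_{n-1}))

Iteration 1:
  f(0.880000) = 0.330739
  f(2.020000) = -0.109207
  x_2 = 2.020000 - (-0.109207)×(2.020000 - 0.880000)/(-0.109207 - 0.330739)
       = 1.737020
Iteration 2:
  f(2.020000) = -0.109207
  f(1.737020) = 0.117707
  x_3 = 1.737020 - 0.117707×(1.737020 - 2.020000)/(0.117707 - (-0.109207))
       = 1.883810
Iteration 3:
  f(1.737020) = 0.117707
  f(1.883810) = 0.009505
  x_4 = 1.883810 - 0.009505×(1.883810 - 1.737020)/(0.009505 - 0.117707)
       = 1.896705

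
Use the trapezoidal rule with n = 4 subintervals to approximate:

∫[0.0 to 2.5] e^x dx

f(x) = e^x
a = 0.0, b = 2.5, n = 4
h = (b - a)/n = 0.625000

Trapezoidal rule: (h/2)[f(x₀) + 2f(x₁) + 2f(x₂) + ... + f(xₙ)]

x_0 = 0.0000, f(x_0) = 1.000000, coefficient = 1
x_1 = 0.6250, f(x_1) = 1.868246, coefficient = 2
x_2 = 1.2500, f(x_2) = 3.490343, coefficient = 2
x_3 = 1.8750, f(x_3) = 6.520819, coefficient = 2
x_4 = 2.5000, f(x_4) = 12.182494, coefficient = 1

I ≈ (0.625000/2) × 36.941310 = 11.544159
Exact value: 11.182494
Error: 0.361665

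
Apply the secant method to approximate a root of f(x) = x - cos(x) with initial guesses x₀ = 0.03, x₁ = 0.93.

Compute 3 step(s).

f(x) = x - cos(x)
x₀ = 0.03, x₁ = 0.93

Secant formula: x_{n+1} = x_n - f(x_n)(x_n - x_{n-1})/(f(x_n) - f(x_{n-1}))

Iteration 1:
  f(0.030000) = -0.969550
  f(0.930000) = 0.332166
  x_2 = 0.930000 - 0.332166×(0.930000 - 0.030000)/(0.332166 - (-0.969550))
       = 0.700342
Iteration 2:
  f(0.930000) = 0.332166
  f(0.700342) = -0.064280
  x_3 = 0.700342 - (-0.064280)×(0.700342 - 0.930000)/(-0.064280 - 0.332166)
       = 0.737579
Iteration 3:
  f(0.700342) = -0.064280
  f(0.737579) = -0.002520
  x_4 = 0.737579 - (-0.002520)×(0.737579 - 0.700342)/(-0.002520 - (-0.064280))
       = 0.739098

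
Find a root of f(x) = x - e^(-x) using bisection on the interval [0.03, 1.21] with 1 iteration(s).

f(x) = x - e^(-x)
Initial interval: [0.03, 1.21]

Iteration 1:
  c_1 = (0.030000 + 1.210000)/2 = 0.620000
  f(c_1) = f(0.620000) = 0.082056
  f(a) × f(c) < 0, new interval: [0.030000, 0.620000]

After 1 iteration(s), the approximation is c_1 = 0.620000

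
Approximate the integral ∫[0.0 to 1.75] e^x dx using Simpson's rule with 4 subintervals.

f(x) = e^x
a = 0.0, b = 1.75, n = 4
h = (b - a)/n = 0.437500

Simpson's rule: (h/3)[f(x₀) + 4f(x₁) + 2f(x₂) + ... + f(xₙ)]

x_0 = 0.0000, f(x_0) = 1.000000, coefficient = 1
x_1 = 0.4375, f(x_1) = 1.548830, coefficient = 4
x_2 = 0.8750, f(x_2) = 2.398875, coefficient = 2
x_3 = 1.3125, f(x_3) = 3.715451, coefficient = 4
x_4 = 1.7500, f(x_4) = 5.754603, coefficient = 1

I ≈ (0.437500/3) × 32.609477 = 4.755549
Exact value: 4.754603
Error: 0.000946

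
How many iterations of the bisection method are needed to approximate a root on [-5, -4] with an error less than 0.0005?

We need (b-a)/2^n ≤ 0.0005
(-4 - (-5))/2^n ≤ 0.0005
1/2^n ≤ 0.0005
2^n ≥ 2000
n ≥ log₂(2000) = 10.97
n ≥ 11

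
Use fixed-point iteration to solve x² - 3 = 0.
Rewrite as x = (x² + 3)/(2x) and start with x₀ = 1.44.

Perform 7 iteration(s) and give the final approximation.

Equation: x² - 3 = 0
Fixed-point form: x = (x² + 3)/(2x)
x₀ = 1.44

x_1 = g(1.440000) = 1.761667
x_2 = g(1.761667) = 1.732300
x_3 = g(1.732300) = 1.732051
x_4 = g(1.732051) = 1.732051
x_5 = g(1.732051) = 1.732051
x_6 = g(1.732051) = 1.732051
x_7 = g(1.732051) = 1.732051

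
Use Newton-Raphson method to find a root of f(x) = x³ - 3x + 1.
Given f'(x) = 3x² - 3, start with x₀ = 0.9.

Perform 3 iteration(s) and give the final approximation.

f(x) = x³ - 3x + 1
f'(x) = 3x² - 3
x₀ = 0.9

Newton-Raphson formula: x_{n+1} = x_n - f(x_n)/f'(x_n)

Iteration 1:
  f(0.900000) = -0.971000
  f'(0.900000) = -0.570000
  x_1 = 0.900000 - (-0.971000)/(-0.570000) = -0.803509
Iteration 2:
  f(-0.803509) = 2.891760
  f'(-0.803509) = -1.063121
  x_2 = -0.803509 - 2.891760/(-1.063121) = 1.916558
Iteration 3:
  f(1.916558) = 2.290216
  f'(1.916558) = 8.019582
  x_3 = 1.916558 - 2.290216/8.019582 = 1.630980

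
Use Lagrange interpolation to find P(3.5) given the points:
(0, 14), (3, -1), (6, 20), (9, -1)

Lagrange interpolation formula:
P(x) = Σ yᵢ × Lᵢ(x)
where Lᵢ(x) = Π_{j≠i} (x - xⱼ)/(xᵢ - xⱼ)

L_0(3.5) = (3.5 - 3)/(0 - 3) × (3.5 - 6)/(0 - 6) × (3.5 - 9)/(0 - 9) = -0.042438
L_1(3.5) = (3.5 - 0)/(3 - 0) × (3.5 - 6)/(3 - 6) × (3.5 - 9)/(3 - 9) = 0.891204
L_2(3.5) = (3.5 - 0)/(6 - 0) × (3.5 - 3)/(6 - 3) × (3.5 - 9)/(6 - 9) = 0.178241
L_3(3.5) = (3.5 - 0)/(9 - 0) × (3.5 - 3)/(9 - 3) × (3.5 - 6)/(9 - 6) = -0.027006

P(3.5) = 14×L_0(3.5) + (-1)×L_1(3.5) + 20×L_2(3.5) + (-1)×L_3(3.5)
P(3.5) = 2.106481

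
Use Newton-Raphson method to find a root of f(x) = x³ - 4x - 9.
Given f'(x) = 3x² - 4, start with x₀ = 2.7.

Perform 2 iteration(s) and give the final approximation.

f(x) = x³ - 4x - 9
f'(x) = 3x² - 4
x₀ = 2.7

Newton-Raphson formula: x_{n+1} = x_n - f(x_n)/f'(x_n)

Iteration 1:
  f(2.700000) = -0.117000
  f'(2.700000) = 17.870000
  x_1 = 2.700000 - (-0.117000)/17.870000 = 2.706547
Iteration 2:
  f(2.706547) = 0.000348
  f'(2.706547) = 17.976195
  x_2 = 2.706547 - 0.000348/17.976195 = 2.706528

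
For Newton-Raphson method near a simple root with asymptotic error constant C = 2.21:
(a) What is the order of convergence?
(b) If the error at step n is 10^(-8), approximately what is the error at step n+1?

(a) Newton-Raphson has quadratic (order 2) convergence near simple roots.
    This means |e_{n+1}| ≈ C|e_n|².

(b) With |e_n| = 10^(-8) and C = 2.21:
    |e_{n+1}| ≈ 2.21 × (10^(-8))² = 2.21 × 10^(-16)

(a) 2 (quadratic); (b) |e_{n+1}| ≈ 2.210e-16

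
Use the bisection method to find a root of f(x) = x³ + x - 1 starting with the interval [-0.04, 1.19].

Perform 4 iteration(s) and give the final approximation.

f(x) = x³ + x - 1
Initial interval: [-0.04, 1.19]

Iteration 1:
  c_1 = (-0.040000 + 1.190000)/2 = 0.575000
  f(c_1) = f(0.575000) = -0.234891
  f(a) × f(c) ≥ 0, new interval: [0.575000, 1.190000]
Iteration 2:
  c_2 = (0.575000 + 1.190000)/2 = 0.882500
  f(c_2) = f(0.882500) = 0.569797
  f(a) × f(c) < 0, new interval: [0.575000, 0.882500]
Iteration 3:
  c_3 = (0.575000 + 0.882500)/2 = 0.728750
  f(c_3) = f(0.728750) = 0.115772
  f(a) × f(c) < 0, new interval: [0.575000, 0.728750]
Iteration 4:
  c_4 = (0.575000 + 0.728750)/2 = 0.651875
  f(c_4) = f(0.651875) = -0.071117
  f(a) × f(c) ≥ 0, new interval: [0.651875, 0.728750]

After 4 iteration(s), the approximation is c_4 = 0.651875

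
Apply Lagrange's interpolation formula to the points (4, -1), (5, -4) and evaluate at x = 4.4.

Lagrange interpolation formula:
P(x) = Σ yᵢ × Lᵢ(x)
where Lᵢ(x) = Π_{j≠i} (x - xⱼ)/(xᵢ - xⱼ)

L_0(4.4) = (4.4 - 5)/(4 - 5) = 0.600000
L_1(4.4) = (4.4 - 4)/(5 - 4) = 0.400000

P(4.4) = (-1)×L_0(4.4) + (-4)×L_1(4.4)
P(4.4) = -2.200000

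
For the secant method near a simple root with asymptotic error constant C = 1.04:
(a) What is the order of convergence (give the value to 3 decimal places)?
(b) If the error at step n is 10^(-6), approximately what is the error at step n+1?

(a) Secant method has superlinear convergence with order φ = (1+√5)/2 ≈ 1.618.
    This means |e_{n+1}| ≈ C|e_n|^1.618.

(b) With |e_n| = 10^(-6) and C = 1.04:
    |e_{n+1}| ≈ 1.04 × (10^(-6))^1.618 = 1.04 × 10^(-9.71)

(a) ≈ 1.618 (golden ratio); (b) |e_{n+1}| ≈ 2.036e-10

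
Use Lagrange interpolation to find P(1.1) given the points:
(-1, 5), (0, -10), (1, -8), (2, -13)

Lagrange interpolation formula:
P(x) = Σ yᵢ × Lᵢ(x)
where Lᵢ(x) = Π_{j≠i} (x - xⱼ)/(xᵢ - xⱼ)

L_0(1.1) = (1.1 - 0)/(-1 - 0) × (1.1 - 1)/(-1 - 1) × (1.1 - 2)/(-1 - 2) = 0.016500
L_1(1.1) = (1.1 - (-1))/(0 - (-1)) × (1.1 - 1)/(0 - 1) × (1.1 - 2)/(0 - 2) = -0.094500
L_2(1.1) = (1.1 - (-1))/(1 - (-1)) × (1.1 - 0)/(1 - 0) × (1.1 - 2)/(1 - 2) = 1.039500
L_3(1.1) = (1.1 - (-1))/(2 - (-1)) × (1.1 - 0)/(2 - 0) × (1.1 - 1)/(2 - 1) = 0.038500

P(1.1) = 5×L_0(1.1) + (-10)×L_1(1.1) + (-8)×L_2(1.1) + (-13)×L_3(1.1)
P(1.1) = -7.789000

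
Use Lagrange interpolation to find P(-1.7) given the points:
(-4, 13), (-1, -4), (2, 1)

Lagrange interpolation formula:
P(x) = Σ yᵢ × Lᵢ(x)
where Lᵢ(x) = Π_{j≠i} (x - xⱼ)/(xᵢ - xⱼ)

L_0(-1.7) = (-1.7 - (-1))/(-4 - (-1)) × (-1.7 - 2)/(-4 - 2) = 0.143889
L_1(-1.7) = (-1.7 - (-4))/(-1 - (-4)) × (-1.7 - 2)/(-1 - 2) = 0.945556
L_2(-1.7) = (-1.7 - (-4))/(2 - (-4)) × (-1.7 - (-1))/(2 - (-1)) = -0.089444

P(-1.7) = 13×L_0(-1.7) + (-4)×L_1(-1.7) + 1×L_2(-1.7)
P(-1.7) = -2.001111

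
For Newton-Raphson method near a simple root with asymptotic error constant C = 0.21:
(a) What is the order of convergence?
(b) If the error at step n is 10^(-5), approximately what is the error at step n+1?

(a) Newton-Raphson has quadratic (order 2) convergence near simple roots.
    This means |e_{n+1}| ≈ C|e_n|².

(b) With |e_n| = 10^(-5) and C = 0.21:
    |e_{n+1}| ≈ 0.21 × (10^(-5))² = 0.21 × 10^(-10)

(a) 2 (quadratic); (b) |e_{n+1}| ≈ 2.100e-11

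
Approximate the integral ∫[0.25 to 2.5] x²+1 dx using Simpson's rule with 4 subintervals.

f(x) = x²+1
a = 0.25, b = 2.5, n = 4
h = (b - a)/n = 0.562500

Simpson's rule: (h/3)[f(x₀) + 4f(x₁) + 2f(x₂) + ... + f(xₙ)]

x_0 = 0.2500, f(x_0) = 1.062500, coefficient = 1
x_1 = 0.8125, f(x_1) = 1.660156, coefficient = 4
x_2 = 1.3750, f(x_2) = 2.890625, coefficient = 2
x_3 = 1.9375, f(x_3) = 4.753906, coefficient = 4
x_4 = 2.5000, f(x_4) = 7.250000, coefficient = 1

I ≈ (0.562500/3) × 39.750000 = 7.453125
Exact value: 7.453125
Error: 0.000000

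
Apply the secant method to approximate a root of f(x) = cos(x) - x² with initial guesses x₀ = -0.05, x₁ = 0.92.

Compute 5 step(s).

f(x) = cos(x) - x²
x₀ = -0.05, x₁ = 0.92

Secant formula: x_{n+1} = x_n - f(x_n)(x_n - x_{n-1})/(f(x_n) - f(x_{n-1}))

Iteration 1:
  f(-0.050000) = 0.996250
  f(0.920000) = -0.240580
  x_2 = 0.920000 - (-0.240580)×(0.920000 - (-0.050000))/(-0.240580 - 0.996250)
       = 0.731322
Iteration 2:
  f(0.920000) = -0.240580
  f(0.731322) = 0.209460
  x_3 = 0.731322 - 0.209460×(0.731322 - 0.920000)/(0.209460 - (-0.240580))
       = 0.819138
Iteration 3:
  f(0.731322) = 0.209460
  f(0.819138) = 0.011865
  x_4 = 0.819138 - 0.011865×(0.819138 - 0.731322)/(0.011865 - 0.209460)
       = 0.824411
Iteration 4:
  f(0.819138) = 0.011865
  f(0.824411) = -0.000663
  x_5 = 0.824411 - (-0.000663)×(0.824411 - 0.819138)/(-0.000663 - 0.011865)
       = 0.824132
Iteration 5:
  f(0.824411) = -0.000663
  f(0.824132) = 0.000002
  x_6 = 0.824132 - 0.000002×(0.824132 - 0.824411)/(0.000002 - (-0.000663))
       = 0.824132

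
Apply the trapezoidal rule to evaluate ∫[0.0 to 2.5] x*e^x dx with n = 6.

f(x) = x*e^x
a = 0.0, b = 2.5, n = 6
h = (b - a)/n = 0.416667

Trapezoidal rule: (h/2)[f(x₀) + 2f(x₁) + 2f(x₂) + ... + f(xₙ)]

x_0 = 0.0000, f(x_0) = 0.000000, coefficient = 1
x_1 = 0.4167, f(x_1) = 0.632040, coefficient = 2
x_2 = 0.8333, f(x_2) = 1.917480, coefficient = 2
x_3 = 1.2500, f(x_3) = 4.362929, coefficient = 2
x_4 = 1.6667, f(x_4) = 8.824150, coefficient = 2
x_5 = 2.0833, f(x_5) = 16.731656, coefficient = 2
x_6 = 2.5000, f(x_6) = 30.456235, coefficient = 1

I ≈ (0.416667/2) × 95.392745 = 19.873489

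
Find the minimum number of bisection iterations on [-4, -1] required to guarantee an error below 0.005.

We need (b-a)/2^n ≤ 0.005
(-1 - (-4))/2^n ≤ 0.005
3/2^n ≤ 0.005
2^n ≥ 600
n ≥ log₂(600) = 9.23
n ≥ 10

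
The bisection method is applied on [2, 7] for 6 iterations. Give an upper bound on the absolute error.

Bisection error bound: |error| ≤ (b-a)/2^n
|error| ≤ (7 - 2)/2^6 = 5/2^6
|error| ≤ 0.0781250000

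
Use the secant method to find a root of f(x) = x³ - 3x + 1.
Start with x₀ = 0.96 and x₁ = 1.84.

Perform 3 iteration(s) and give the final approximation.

f(x) = x³ - 3x + 1
x₀ = 0.96, x₁ = 1.84

Secant formula: x_{n+1} = x_n - f(x_n)(x_n - x_{n-1})/(f(x_n) - f(x_{n-1}))

Iteration 1:
  f(0.960000) = -0.995264
  f(1.840000) = 1.709504
  x_2 = 1.840000 - 1.709504×(1.840000 - 0.960000)/(1.709504 - (-0.995264))
       = 1.283811
Iteration 2:
  f(1.840000) = 1.709504
  f(1.283811) = -0.735494
  x_3 = 1.283811 - (-0.735494)×(1.283811 - 1.840000)/(-0.735494 - 1.709504)
       = 1.451121
Iteration 3:
  f(1.283811) = -0.735494
  f(1.451121) = -0.297661
  x_4 = 1.451121 - (-0.297661)×(1.451121 - 1.283811)/(-0.297661 - (-0.735494))
       = 1.564868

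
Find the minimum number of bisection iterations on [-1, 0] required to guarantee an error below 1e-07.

We need (b-a)/2^n ≤ 1e-07
(0 - (-1))/2^n ≤ 1e-07
1/2^n ≤ 1e-07
2^n ≥ 10000000
n ≥ log₂(10000000) = 23.25
n ≥ 24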